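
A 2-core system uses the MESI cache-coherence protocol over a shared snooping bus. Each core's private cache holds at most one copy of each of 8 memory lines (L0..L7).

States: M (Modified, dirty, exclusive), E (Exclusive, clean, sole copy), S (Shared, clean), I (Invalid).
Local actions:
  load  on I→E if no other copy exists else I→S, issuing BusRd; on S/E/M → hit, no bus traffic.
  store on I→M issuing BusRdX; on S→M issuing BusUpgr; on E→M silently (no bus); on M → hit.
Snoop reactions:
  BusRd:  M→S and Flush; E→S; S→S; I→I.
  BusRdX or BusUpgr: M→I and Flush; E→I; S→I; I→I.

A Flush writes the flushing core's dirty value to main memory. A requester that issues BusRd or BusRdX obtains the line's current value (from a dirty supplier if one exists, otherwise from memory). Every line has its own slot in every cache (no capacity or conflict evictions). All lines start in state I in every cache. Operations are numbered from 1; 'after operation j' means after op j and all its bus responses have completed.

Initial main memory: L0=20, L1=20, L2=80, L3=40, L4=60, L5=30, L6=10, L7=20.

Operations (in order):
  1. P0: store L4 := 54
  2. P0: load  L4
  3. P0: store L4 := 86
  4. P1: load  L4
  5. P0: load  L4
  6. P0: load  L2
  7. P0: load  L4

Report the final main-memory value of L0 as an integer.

[1] P0: store L4 := 54 | P0:M(54), P1:I | bus: BusRdX
[2] P0: load  L4 | P0:M(54), P1:I | bus: none
[3] P0: store L4 := 86 | P0:M(86), P1:I | bus: none
[4] P1: load  L4 | P0:S(86), P1:S(86) | bus: BusRd,Flush
[5] P0: load  L4 | P0:S(86), P1:S(86) | bus: none
[6] P0: load  L2 | P0:E(80), P1:I | bus: BusRd
[7] P0: load  L4 | P0:S(86), P1:S(86) | bus: none

memory[L0] = 20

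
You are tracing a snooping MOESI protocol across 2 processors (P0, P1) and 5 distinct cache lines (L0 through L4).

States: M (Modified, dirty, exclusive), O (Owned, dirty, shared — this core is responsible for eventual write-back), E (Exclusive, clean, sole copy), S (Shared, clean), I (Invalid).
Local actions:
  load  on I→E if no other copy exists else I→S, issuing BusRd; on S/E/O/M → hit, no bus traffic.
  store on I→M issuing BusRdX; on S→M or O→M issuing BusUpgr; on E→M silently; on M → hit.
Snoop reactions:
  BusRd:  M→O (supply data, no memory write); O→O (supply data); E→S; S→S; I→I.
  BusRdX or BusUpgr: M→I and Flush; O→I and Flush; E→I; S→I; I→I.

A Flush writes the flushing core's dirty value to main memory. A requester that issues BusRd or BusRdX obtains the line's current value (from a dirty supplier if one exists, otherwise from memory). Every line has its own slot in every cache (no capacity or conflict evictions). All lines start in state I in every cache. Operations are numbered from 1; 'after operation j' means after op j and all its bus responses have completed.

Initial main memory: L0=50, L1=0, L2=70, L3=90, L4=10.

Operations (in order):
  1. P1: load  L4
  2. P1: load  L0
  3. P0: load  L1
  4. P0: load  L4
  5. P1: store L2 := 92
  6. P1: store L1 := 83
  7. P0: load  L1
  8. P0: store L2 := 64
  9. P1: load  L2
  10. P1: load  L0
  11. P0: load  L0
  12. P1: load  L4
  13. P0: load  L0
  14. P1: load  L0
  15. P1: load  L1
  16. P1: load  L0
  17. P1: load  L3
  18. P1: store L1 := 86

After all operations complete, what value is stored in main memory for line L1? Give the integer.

memory[L1] = 0

1. P1: load  L4  bus=[BusRd]  L4: P0=I P1=E  mem[L4]=10
2. P1: load  L0  bus=[BusRd]  L0: P0=I P1=E  mem[L0]=50
3. P0: load  L1  bus=[BusRd]  L1: P0=E P1=I  mem[L1]=0
4. P0: load  L4  bus=[BusRd]  L4: P0=S P1=S  mem[L4]=10
5. P1: store L2 := 92  bus=[BusRdX]  L2: P0=I P1=M  mem[L2]=70
6. P1: store L1 := 83  bus=[BusRdX]  L1: P0=I P1=M  mem[L1]=0
7. P0: load  L1  bus=[BusRd]  L1: P0=S P1=O  mem[L1]=0
8. P0: store L2 := 64  bus=[BusRdX,Flush]  L2: P0=M P1=I  mem[L2]=92
9. P1: load  L2  bus=[BusRd]  L2: P0=O P1=S  mem[L2]=92
10. P1: load  L0  bus=[-]  L0: P0=I P1=E  mem[L0]=50
11. P0: load  L0  bus=[BusRd]  L0: P0=S P1=S  mem[L0]=50
12. P1: load  L4  bus=[-]  L4: P0=S P1=S  mem[L4]=10
13. P0: load  L0  bus=[-]  L0: P0=S P1=S  mem[L0]=50
14. P1: load  L0  bus=[-]  L0: P0=S P1=S  mem[L0]=50
15. P1: load  L1  bus=[-]  L1: P0=S P1=O  mem[L1]=0
16. P1: load  L0  bus=[-]  L0: P0=S P1=S  mem[L0]=50
17. P1: load  L3  bus=[BusRd]  L3: P0=I P1=E  mem[L3]=90
18. P1: store L1 := 86  bus=[BusUpgr]  L1: P0=I P1=M  mem[L1]=0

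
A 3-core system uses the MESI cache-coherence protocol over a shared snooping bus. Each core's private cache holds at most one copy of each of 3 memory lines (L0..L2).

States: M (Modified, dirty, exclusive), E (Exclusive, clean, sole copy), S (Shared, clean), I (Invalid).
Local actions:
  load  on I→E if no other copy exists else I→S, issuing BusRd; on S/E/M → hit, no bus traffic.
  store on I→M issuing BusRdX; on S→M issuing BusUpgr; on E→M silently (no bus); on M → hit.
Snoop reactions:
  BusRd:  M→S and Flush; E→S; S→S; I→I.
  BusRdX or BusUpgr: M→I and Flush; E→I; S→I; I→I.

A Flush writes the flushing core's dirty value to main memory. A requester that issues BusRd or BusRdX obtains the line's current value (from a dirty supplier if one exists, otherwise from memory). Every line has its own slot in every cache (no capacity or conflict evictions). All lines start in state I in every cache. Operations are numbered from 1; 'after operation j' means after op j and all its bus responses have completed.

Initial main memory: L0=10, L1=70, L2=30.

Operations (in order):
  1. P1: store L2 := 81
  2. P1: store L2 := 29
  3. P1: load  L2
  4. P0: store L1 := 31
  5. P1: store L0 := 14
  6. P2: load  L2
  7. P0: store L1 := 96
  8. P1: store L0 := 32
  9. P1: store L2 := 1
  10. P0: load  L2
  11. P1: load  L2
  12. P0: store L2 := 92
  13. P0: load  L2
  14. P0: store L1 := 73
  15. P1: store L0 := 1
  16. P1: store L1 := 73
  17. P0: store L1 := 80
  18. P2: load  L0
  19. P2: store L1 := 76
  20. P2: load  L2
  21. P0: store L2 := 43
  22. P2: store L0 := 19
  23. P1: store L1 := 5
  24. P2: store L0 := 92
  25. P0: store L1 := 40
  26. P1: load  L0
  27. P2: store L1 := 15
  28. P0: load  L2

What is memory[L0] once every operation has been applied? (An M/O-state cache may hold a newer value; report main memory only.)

memory[L0] = 92

step 1: P1: store L2 := 81  ⟶  IMI  (L2)  txn=BusRdX  M[L2]=30
step 2: P1: store L2 := 29  ⟶  IMI  (L2)  txn=∅  M[L2]=30
step 3: P1: load  L2  ⟶  IMI  (L2)  txn=∅  M[L2]=30
step 4: P0: store L1 := 31  ⟶  MII  (L1)  txn=BusRdX  M[L1]=70
step 5: P1: store L0 := 14  ⟶  IMI  (L0)  txn=BusRdX  M[L0]=10
step 6: P2: load  L2  ⟶  ISS  (L2)  txn=BusRd+Flush  M[L2]=29
step 7: P0: store L1 := 96  ⟶  MII  (L1)  txn=∅  M[L1]=70
step 8: P1: store L0 := 32  ⟶  IMI  (L0)  txn=∅  M[L0]=10
step 9: P1: store L2 := 1  ⟶  IMI  (L2)  txn=BusUpgr  M[L2]=29
step 10: P0: load  L2  ⟶  SSI  (L2)  txn=BusRd+Flush  M[L2]=1
step 11: P1: load  L2  ⟶  SSI  (L2)  txn=∅  M[L2]=1
step 12: P0: store L2 := 92  ⟶  MII  (L2)  txn=BusUpgr  M[L2]=1
step 13: P0: load  L2  ⟶  MII  (L2)  txn=∅  M[L2]=1
step 14: P0: store L1 := 73  ⟶  MII  (L1)  txn=∅  M[L1]=70
step 15: P1: store L0 := 1  ⟶  IMI  (L0)  txn=∅  M[L0]=10
step 16: P1: store L1 := 73  ⟶  IMI  (L1)  txn=BusRdX+Flush  M[L1]=73
step 17: P0: store L1 := 80  ⟶  MII  (L1)  txn=BusRdX+Flush  M[L1]=73
step 18: P2: load  L0  ⟶  ISS  (L0)  txn=BusRd+Flush  M[L0]=1
step 19: P2: store L1 := 76  ⟶  IIM  (L1)  txn=BusRdX+Flush  M[L1]=80
step 20: P2: load  L2  ⟶  SIS  (L2)  txn=BusRd+Flush  M[L2]=92
step 21: P0: store L2 := 43  ⟶  MII  (L2)  txn=BusUpgr  M[L2]=92
step 22: P2: store L0 := 19  ⟶  IIM  (L0)  txn=BusUpgr  M[L0]=1
step 23: P1: store L1 := 5  ⟶  IMI  (L1)  txn=BusRdX+Flush  M[L1]=76
step 24: P2: store L0 := 92  ⟶  IIM  (L0)  txn=∅  M[L0]=1
step 25: P0: store L1 := 40  ⟶  MII  (L1)  txn=BusRdX+Flush  M[L1]=5
step 26: P1: load  L0  ⟶  ISS  (L0)  txn=BusRd+Flush  M[L0]=92
step 27: P2: store L1 := 15  ⟶  IIM  (L1)  txn=BusRdX+Flush  M[L1]=40
step 28: P0: load  L2  ⟶  MII  (L2)  txn=∅  M[L2]=92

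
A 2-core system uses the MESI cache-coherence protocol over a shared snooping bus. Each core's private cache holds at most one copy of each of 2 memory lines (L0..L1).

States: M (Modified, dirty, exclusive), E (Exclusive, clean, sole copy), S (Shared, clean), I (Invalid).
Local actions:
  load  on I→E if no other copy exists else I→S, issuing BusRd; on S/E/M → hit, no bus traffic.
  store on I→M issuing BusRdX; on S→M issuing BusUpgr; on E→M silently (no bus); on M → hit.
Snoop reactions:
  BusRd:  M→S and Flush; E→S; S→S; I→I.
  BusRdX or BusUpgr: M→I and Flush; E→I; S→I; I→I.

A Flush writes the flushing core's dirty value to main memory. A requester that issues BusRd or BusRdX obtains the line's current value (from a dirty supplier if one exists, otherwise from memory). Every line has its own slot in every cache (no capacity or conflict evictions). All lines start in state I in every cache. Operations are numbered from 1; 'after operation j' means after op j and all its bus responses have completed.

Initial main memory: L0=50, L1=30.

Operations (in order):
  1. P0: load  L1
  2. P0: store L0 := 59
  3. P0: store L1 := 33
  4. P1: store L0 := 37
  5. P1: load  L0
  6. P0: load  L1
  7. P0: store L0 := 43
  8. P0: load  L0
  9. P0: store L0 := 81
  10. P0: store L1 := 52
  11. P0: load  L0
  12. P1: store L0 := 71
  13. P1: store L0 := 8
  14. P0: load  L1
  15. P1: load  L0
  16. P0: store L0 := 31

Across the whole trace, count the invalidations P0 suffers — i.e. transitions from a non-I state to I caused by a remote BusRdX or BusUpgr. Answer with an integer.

step 1: P0: load  L1  ⟶  EI  (L1)  txn=BusRd  M[L1]=30
step 2: P0: store L0 := 59  ⟶  MI  (L0)  txn=BusRdX  M[L0]=50
step 3: P0: store L1 := 33  ⟶  MI  (L1)  txn=∅  M[L1]=30
step 4: P1: store L0 := 37  ⟶  IM  (L0)  txn=BusRdX+Flush  M[L0]=59
step 5: P1: load  L0  ⟶  IM  (L0)  txn=∅  M[L0]=59
step 6: P0: load  L1  ⟶  MI  (L1)  txn=∅  M[L1]=30
step 7: P0: store L0 := 43  ⟶  MI  (L0)  txn=BusRdX+Flush  M[L0]=37
step 8: P0: load  L0  ⟶  MI  (L0)  txn=∅  M[L0]=37
step 9: P0: store L0 := 81  ⟶  MI  (L0)  txn=∅  M[L0]=37
step 10: P0: store L1 := 52  ⟶  MI  (L1)  txn=∅  M[L1]=30
step 11: P0: load  L0  ⟶  MI  (L0)  txn=∅  M[L0]=37
step 12: P1: store L0 := 71  ⟶  IM  (L0)  txn=BusRdX+Flush  M[L0]=81
step 13: P1: store L0 := 8  ⟶  IM  (L0)  txn=∅  M[L0]=81
step 14: P0: load  L1  ⟶  MI  (L1)  txn=∅  M[L1]=30
step 15: P1: load  L0  ⟶  IM  (L0)  txn=∅  M[L0]=81
step 16: P0: store L0 := 31  ⟶  MI  (L0)  txn=BusRdX+Flush  M[L0]=8

invalidations = 2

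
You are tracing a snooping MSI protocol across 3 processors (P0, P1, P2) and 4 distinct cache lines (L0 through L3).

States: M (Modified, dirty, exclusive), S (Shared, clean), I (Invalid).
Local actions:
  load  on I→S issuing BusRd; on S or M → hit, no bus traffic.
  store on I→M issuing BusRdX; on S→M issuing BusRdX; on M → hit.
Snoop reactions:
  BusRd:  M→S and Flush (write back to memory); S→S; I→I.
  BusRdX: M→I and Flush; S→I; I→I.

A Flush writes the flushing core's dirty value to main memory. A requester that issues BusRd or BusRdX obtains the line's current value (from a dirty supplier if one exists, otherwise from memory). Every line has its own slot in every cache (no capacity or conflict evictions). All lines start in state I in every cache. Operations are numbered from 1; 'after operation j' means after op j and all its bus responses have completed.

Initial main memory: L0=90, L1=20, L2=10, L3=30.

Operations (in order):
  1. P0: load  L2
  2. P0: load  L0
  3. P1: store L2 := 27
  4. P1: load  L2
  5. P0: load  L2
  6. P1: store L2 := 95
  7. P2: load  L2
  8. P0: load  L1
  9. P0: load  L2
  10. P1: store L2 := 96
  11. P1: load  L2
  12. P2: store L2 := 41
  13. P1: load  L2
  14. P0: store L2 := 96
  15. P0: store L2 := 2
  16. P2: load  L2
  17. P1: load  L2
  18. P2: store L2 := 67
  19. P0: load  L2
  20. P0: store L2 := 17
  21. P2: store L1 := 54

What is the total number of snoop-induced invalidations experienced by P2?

1. P0: load  L2  bus=[BusRd]  L2: P0=S P1=I P2=I  mem[L2]=10
2. P0: load  L0  bus=[BusRd]  L0: P0=S P1=I P2=I  mem[L0]=90
3. P1: store L2 := 27  bus=[BusRdX]  L2: P0=I P1=M P2=I  mem[L2]=10
4. P1: load  L2  bus=[-]  L2: P0=I P1=M P2=I  mem[L2]=10
5. P0: load  L2  bus=[BusRd,Flush]  L2: P0=S P1=S P2=I  mem[L2]=27
6. P1: store L2 := 95  bus=[BusRdX]  L2: P0=I P1=M P2=I  mem[L2]=27
7. P2: load  L2  bus=[BusRd,Flush]  L2: P0=I P1=S P2=S  mem[L2]=95
8. P0: load  L1  bus=[BusRd]  L1: P0=S P1=I P2=I  mem[L1]=20
9. P0: load  L2  bus=[BusRd]  L2: P0=S P1=S P2=S  mem[L2]=95
10. P1: store L2 := 96  bus=[BusRdX]  L2: P0=I P1=M P2=I  mem[L2]=95
11. P1: load  L2  bus=[-]  L2: P0=I P1=M P2=I  mem[L2]=95
12. P2: store L2 := 41  bus=[BusRdX,Flush]  L2: P0=I P1=I P2=M  mem[L2]=96
13. P1: load  L2  bus=[BusRd,Flush]  L2: P0=I P1=S P2=S  mem[L2]=41
14. P0: store L2 := 96  bus=[BusRdX]  L2: P0=M P1=I P2=I  mem[L2]=41
15. P0: store L2 := 2  bus=[-]  L2: P0=M P1=I P2=I  mem[L2]=41
16. P2: load  L2  bus=[BusRd,Flush]  L2: P0=S P1=I P2=S  mem[L2]=2
17. P1: load  L2  bus=[BusRd]  L2: P0=S P1=S P2=S  mem[L2]=2
18. P2: store L2 := 67  bus=[BusRdX]  L2: P0=I P1=I P2=M  mem[L2]=2
19. P0: load  L2  bus=[BusRd,Flush]  L2: P0=S P1=I P2=S  mem[L2]=67
20. P0: store L2 := 17  bus=[BusRdX]  L2: P0=M P1=I P2=I  mem[L2]=67
21. P2: store L1 := 54  bus=[BusRdX]  L1: P0=I P1=I P2=M  mem[L1]=20

invalidations = 3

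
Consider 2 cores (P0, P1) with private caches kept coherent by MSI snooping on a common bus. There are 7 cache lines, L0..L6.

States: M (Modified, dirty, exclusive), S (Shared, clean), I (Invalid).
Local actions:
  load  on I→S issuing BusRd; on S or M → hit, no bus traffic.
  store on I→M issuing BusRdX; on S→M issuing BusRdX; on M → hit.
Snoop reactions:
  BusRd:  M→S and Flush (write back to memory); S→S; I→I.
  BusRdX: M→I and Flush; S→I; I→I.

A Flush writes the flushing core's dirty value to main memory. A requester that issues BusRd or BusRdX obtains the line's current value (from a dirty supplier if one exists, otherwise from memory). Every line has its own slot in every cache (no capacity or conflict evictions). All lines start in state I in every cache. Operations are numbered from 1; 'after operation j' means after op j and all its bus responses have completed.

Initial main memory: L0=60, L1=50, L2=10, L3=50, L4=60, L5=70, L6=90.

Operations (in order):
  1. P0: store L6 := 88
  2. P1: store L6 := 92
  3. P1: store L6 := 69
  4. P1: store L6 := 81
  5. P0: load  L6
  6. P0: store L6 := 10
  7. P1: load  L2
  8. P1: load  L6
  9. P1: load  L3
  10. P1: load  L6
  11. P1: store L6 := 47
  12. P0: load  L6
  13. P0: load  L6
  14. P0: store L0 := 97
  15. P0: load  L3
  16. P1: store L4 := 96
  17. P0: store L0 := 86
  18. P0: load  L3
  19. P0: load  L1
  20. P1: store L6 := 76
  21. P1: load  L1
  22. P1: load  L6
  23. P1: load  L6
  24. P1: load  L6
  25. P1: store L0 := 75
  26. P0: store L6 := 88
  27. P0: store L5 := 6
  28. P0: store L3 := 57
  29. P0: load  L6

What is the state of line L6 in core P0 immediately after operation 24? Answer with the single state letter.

state = I

[1] P0: store L6 := 88 | P0:M(88), P1:I | bus: BusRdX
[2] P1: store L6 := 92 | P0:I, P1:M(92) | bus: BusRdX,Flush
[3] P1: store L6 := 69 | P0:I, P1:M(69) | bus: none
[4] P1: store L6 := 81 | P0:I, P1:M(81) | bus: none
[5] P0: load  L6 | P0:S(81), P1:S(81) | bus: BusRd,Flush
[6] P0: store L6 := 10 | P0:M(10), P1:I | bus: BusRdX
[7] P1: load  L2 | P0:I, P1:S(10) | bus: BusRd
[8] P1: load  L6 | P0:S(10), P1:S(10) | bus: BusRd,Flush
[9] P1: load  L3 | P0:I, P1:S(50) | bus: BusRd
[10] P1: load  L6 | P0:S(10), P1:S(10) | bus: none
[11] P1: store L6 := 47 | P0:I, P1:M(47) | bus: BusRdX
[12] P0: load  L6 | P0:S(47), P1:S(47) | bus: BusRd,Flush
[13] P0: load  L6 | P0:S(47), P1:S(47) | bus: none
[14] P0: store L0 := 97 | P0:M(97), P1:I | bus: BusRdX
[15] P0: load  L3 | P0:S(50), P1:S(50) | bus: BusRd
[16] P1: store L4 := 96 | P0:I, P1:M(96) | bus: BusRdX
[17] P0: store L0 := 86 | P0:M(86), P1:I | bus: none
[18] P0: load  L3 | P0:S(50), P1:S(50) | bus: none
[19] P0: load  L1 | P0:S(50), P1:I | bus: BusRd
[20] P1: store L6 := 76 | P0:I, P1:M(76) | bus: BusRdX
[21] P1: load  L1 | P0:S(50), P1:S(50) | bus: BusRd
[22] P1: load  L6 | P0:I, P1:M(76) | bus: none
[23] P1: load  L6 | P0:I, P1:M(76) | bus: none
[24] P1: load  L6 | P0:I, P1:M(76) | bus: none
[25] P1: store L0 := 75 | P0:I, P1:M(75) | bus: BusRdX,Flush
[26] P0: store L6 := 88 | P0:M(88), P1:I | bus: BusRdX,Flush
[27] P0: store L5 := 6 | P0:M(6), P1:I | bus: BusRdX
[28] P0: store L3 := 57 | P0:M(57), P1:I | bus: BusRdX
[29] P0: load  L6 | P0:M(88), P1:I | bus: none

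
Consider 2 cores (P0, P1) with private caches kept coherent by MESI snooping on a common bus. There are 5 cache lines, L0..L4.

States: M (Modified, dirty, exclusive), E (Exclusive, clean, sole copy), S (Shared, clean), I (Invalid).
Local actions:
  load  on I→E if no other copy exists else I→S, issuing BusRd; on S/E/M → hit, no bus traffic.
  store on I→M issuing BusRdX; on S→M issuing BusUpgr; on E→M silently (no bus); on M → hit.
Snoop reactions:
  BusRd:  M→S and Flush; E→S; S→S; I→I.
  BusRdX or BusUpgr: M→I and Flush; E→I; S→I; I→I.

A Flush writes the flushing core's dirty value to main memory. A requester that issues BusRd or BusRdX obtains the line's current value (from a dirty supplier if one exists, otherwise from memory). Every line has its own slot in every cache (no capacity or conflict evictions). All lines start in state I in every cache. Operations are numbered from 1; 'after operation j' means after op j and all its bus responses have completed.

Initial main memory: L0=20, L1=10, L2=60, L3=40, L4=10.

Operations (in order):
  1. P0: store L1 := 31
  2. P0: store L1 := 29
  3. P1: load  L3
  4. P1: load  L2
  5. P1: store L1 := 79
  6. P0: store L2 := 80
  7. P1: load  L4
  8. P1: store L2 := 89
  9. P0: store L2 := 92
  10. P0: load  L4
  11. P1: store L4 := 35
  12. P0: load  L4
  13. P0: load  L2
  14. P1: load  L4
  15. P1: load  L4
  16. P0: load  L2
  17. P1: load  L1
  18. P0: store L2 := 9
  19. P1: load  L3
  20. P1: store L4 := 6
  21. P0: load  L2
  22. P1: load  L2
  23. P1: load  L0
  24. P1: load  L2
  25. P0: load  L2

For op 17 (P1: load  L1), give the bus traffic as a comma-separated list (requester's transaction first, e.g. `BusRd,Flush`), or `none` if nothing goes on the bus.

1. P0: store L1 := 31  bus=[BusRdX]  L1: P0=M P1=I  mem[L1]=10
2. P0: store L1 := 29  bus=[-]  L1: P0=M P1=I  mem[L1]=10
3. P1: load  L3  bus=[BusRd]  L3: P0=I P1=E  mem[L3]=40
4. P1: load  L2  bus=[BusRd]  L2: P0=I P1=E  mem[L2]=60
5. P1: store L1 := 79  bus=[BusRdX,Flush]  L1: P0=I P1=M  mem[L1]=29
6. P0: store L2 := 80  bus=[BusRdX]  L2: P0=M P1=I  mem[L2]=60
7. P1: load  L4  bus=[BusRd]  L4: P0=I P1=E  mem[L4]=10
8. P1: store L2 := 89  bus=[BusRdX,Flush]  L2: P0=I P1=M  mem[L2]=80
9. P0: store L2 := 92  bus=[BusRdX,Flush]  L2: P0=M P1=I  mem[L2]=89
10. P0: load  L4  bus=[BusRd]  L4: P0=S P1=S  mem[L4]=10
11. P1: store L4 := 35  bus=[BusUpgr]  L4: P0=I P1=M  mem[L4]=10
12. P0: load  L4  bus=[BusRd,Flush]  L4: P0=S P1=S  mem[L4]=35
13. P0: load  L2  bus=[-]  L2: P0=M P1=I  mem[L2]=89
14. P1: load  L4  bus=[-]  L4: P0=S P1=S  mem[L4]=35
15. P1: load  L4  bus=[-]  L4: P0=S P1=S  mem[L4]=35
16. P0: load  L2  bus=[-]  L2: P0=M P1=I  mem[L2]=89
17. P1: load  L1  bus=[-]  L1: P0=I P1=M  mem[L1]=29
18. P0: store L2 := 9  bus=[-]  L2: P0=M P1=I  mem[L2]=89
19. P1: load  L3  bus=[-]  L3: P0=I P1=E  mem[L3]=40
20. P1: store L4 := 6  bus=[BusUpgr]  L4: P0=I P1=M  mem[L4]=35
21. P0: load  L2  bus=[-]  L2: P0=M P1=I  mem[L2]=89
22. P1: load  L2  bus=[BusRd,Flush]  L2: P0=S P1=S  mem[L2]=9
23. P1: load  L0  bus=[BusRd]  L0: P0=I P1=E  mem[L0]=20
24. P1: load  L2  bus=[-]  L2: P0=S P1=S  mem[L2]=9
25. P0: load  L2  bus=[-]  L2: P0=S P1=S  mem[L2]=9

bus = none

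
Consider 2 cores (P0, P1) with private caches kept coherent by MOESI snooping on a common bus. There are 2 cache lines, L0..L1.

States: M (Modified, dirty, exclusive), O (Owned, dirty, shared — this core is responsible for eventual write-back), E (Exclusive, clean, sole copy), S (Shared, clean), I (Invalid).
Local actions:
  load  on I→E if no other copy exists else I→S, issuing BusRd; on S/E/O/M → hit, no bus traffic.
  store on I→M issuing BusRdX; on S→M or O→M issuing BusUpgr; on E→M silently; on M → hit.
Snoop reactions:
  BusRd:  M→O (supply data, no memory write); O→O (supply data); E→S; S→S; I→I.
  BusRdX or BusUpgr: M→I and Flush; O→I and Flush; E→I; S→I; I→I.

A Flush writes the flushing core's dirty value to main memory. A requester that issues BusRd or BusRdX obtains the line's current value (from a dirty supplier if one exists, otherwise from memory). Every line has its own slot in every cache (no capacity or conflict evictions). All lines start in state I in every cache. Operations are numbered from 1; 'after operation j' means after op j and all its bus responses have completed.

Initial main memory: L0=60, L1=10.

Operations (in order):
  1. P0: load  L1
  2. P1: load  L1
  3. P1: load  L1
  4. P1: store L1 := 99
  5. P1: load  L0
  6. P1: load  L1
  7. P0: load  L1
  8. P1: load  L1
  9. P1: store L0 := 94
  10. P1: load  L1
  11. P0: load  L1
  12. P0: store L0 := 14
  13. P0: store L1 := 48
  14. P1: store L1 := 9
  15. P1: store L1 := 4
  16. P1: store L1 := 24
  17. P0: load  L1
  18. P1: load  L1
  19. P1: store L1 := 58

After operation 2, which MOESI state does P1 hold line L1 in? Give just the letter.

state = S

1. P0: load  L1  bus=[BusRd]  L1: P0=E P1=I  mem[L1]=10
2. P1: load  L1  bus=[BusRd]  L1: P0=S P1=S  mem[L1]=10
3. P1: load  L1  bus=[-]  L1: P0=S P1=S  mem[L1]=10
4. P1: store L1 := 99  bus=[BusUpgr]  L1: P0=I P1=M  mem[L1]=10
5. P1: load  L0  bus=[BusRd]  L0: P0=I P1=E  mem[L0]=60
6. P1: load  L1  bus=[-]  L1: P0=I P1=M  mem[L1]=10
7. P0: load  L1  bus=[BusRd]  L1: P0=S P1=O  mem[L1]=10
8. P1: load  L1  bus=[-]  L1: P0=S P1=O  mem[L1]=10
9. P1: store L0 := 94  bus=[-]  L0: P0=I P1=M  mem[L0]=60
10. P1: load  L1  bus=[-]  L1: P0=S P1=O  mem[L1]=10
11. P0: load  L1  bus=[-]  L1: P0=S P1=O  mem[L1]=10
12. P0: store L0 := 14  bus=[BusRdX,Flush]  L0: P0=M P1=I  mem[L0]=94
13. P0: store L1 := 48  bus=[BusUpgr,Flush]  L1: P0=M P1=I  mem[L1]=99
14. P1: store L1 := 9  bus=[BusRdX,Flush]  L1: P0=I P1=M  mem[L1]=48
15. P1: store L1 := 4  bus=[-]  L1: P0=I P1=M  mem[L1]=48
16. P1: store L1 := 24  bus=[-]  L1: P0=I P1=M  mem[L1]=48
17. P0: load  L1  bus=[BusRd]  L1: P0=S P1=O  mem[L1]=48
18. P1: load  L1  bus=[-]  L1: P0=S P1=O  mem[L1]=48
19. P1: store L1 := 58  bus=[BusUpgr]  L1: P0=I P1=M  mem[L1]=48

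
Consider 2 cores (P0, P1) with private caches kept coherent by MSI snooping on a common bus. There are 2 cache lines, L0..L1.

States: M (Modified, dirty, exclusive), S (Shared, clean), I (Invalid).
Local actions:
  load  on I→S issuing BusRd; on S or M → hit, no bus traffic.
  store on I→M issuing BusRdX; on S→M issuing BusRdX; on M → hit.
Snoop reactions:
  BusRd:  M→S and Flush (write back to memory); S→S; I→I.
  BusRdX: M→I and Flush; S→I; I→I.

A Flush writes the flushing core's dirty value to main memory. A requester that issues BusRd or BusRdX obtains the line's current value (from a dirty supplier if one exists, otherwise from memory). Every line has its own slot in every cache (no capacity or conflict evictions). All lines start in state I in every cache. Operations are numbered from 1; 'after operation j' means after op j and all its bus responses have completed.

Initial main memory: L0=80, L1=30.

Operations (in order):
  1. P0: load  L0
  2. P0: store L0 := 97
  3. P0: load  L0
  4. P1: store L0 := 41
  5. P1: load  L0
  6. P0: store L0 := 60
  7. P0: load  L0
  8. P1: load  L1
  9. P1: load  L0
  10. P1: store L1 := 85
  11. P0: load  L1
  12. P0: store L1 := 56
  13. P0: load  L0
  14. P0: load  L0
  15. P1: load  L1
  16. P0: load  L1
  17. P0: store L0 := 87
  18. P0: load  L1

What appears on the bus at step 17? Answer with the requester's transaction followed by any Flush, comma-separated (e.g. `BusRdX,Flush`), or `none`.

bus = BusRdX

1. P0: load  L0  bus=[BusRd]  L0: P0=S P1=I  mem[L0]=80
2. P0: store L0 := 97  bus=[BusRdX]  L0: P0=M P1=I  mem[L0]=80
3. P0: load  L0  bus=[-]  L0: P0=M P1=I  mem[L0]=80
4. P1: store L0 := 41  bus=[BusRdX,Flush]  L0: P0=I P1=M  mem[L0]=97
5. P1: load  L0  bus=[-]  L0: P0=I P1=M  mem[L0]=97
6. P0: store L0 := 60  bus=[BusRdX,Flush]  L0: P0=M P1=I  mem[L0]=41
7. P0: load  L0  bus=[-]  L0: P0=M P1=I  mem[L0]=41
8. P1: load  L1  bus=[BusRd]  L1: P0=I P1=S  mem[L1]=30
9. P1: load  L0  bus=[BusRd,Flush]  L0: P0=S P1=S  mem[L0]=60
10. P1: store L1 := 85  bus=[BusRdX]  L1: P0=I P1=M  mem[L1]=30
11. P0: load  L1  bus=[BusRd,Flush]  L1: P0=S P1=S  mem[L1]=85
12. P0: store L1 := 56  bus=[BusRdX]  L1: P0=M P1=I  mem[L1]=85
13. P0: load  L0  bus=[-]  L0: P0=S P1=S  mem[L0]=60
14. P0: load  L0  bus=[-]  L0: P0=S P1=S  mem[L0]=60
15. P1: load  L1  bus=[BusRd,Flush]  L1: P0=S P1=S  mem[L1]=56
16. P0: load  L1  bus=[-]  L1: P0=S P1=S  mem[L1]=56
17. P0: store L0 := 87  bus=[BusRdX]  L0: P0=M P1=I  mem[L0]=60
18. P0: load  L1  bus=[-]  L1: P0=S P1=S  mem[L1]=56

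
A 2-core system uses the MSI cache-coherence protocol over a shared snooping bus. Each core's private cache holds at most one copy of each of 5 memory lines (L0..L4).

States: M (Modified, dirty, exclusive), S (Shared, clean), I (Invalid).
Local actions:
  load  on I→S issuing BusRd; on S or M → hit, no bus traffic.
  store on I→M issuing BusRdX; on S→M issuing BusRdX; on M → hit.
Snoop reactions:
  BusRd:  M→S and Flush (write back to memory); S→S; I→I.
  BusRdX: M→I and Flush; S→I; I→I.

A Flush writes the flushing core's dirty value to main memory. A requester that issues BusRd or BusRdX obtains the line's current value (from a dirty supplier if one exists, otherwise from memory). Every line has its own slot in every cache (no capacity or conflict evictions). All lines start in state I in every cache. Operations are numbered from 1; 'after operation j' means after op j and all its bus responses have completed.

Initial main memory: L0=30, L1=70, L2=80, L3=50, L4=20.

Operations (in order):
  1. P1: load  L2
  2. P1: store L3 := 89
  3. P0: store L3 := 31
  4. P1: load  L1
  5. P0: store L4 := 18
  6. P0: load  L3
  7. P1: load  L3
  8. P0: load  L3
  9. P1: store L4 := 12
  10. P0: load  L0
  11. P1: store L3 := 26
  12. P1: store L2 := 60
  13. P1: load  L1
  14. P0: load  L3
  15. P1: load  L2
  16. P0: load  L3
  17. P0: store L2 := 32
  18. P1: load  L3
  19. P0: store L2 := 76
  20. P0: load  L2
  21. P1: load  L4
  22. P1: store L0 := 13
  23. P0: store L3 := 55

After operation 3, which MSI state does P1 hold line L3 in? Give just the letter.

  op1 P1: load  L2 → I/S on L2; bus BusRd; mem=80
  op2 P1: store L3 := 89 → I/M on L3; bus BusRdX; mem=50
  op3 P0: store L3 := 31 → M/I on L3; bus BusRdX Flush; mem=89
  op4 P1: load  L1 → I/S on L1; bus BusRd; mem=70
  op5 P0: store L4 := 18 → M/I on L4; bus BusRdX; mem=20
  op6 P0: load  L3 → M/I on L3; bus (none); mem=89
  op7 P1: load  L3 → S/S on L3; bus BusRd Flush; mem=31
  op8 P0: load  L3 → S/S on L3; bus (none); mem=31
  op9 P1: store L4 := 12 → I/M on L4; bus BusRdX Flush; mem=18
  op10 P0: load  L0 → S/I on L0; bus BusRd; mem=30
  op11 P1: store L3 := 26 → I/M on L3; bus BusRdX; mem=31
  op12 P1: store L2 := 60 → I/M on L2; bus BusRdX; mem=80
  op13 P1: load  L1 → I/S on L1; bus (none); mem=70
  op14 P0: load  L3 → S/S on L3; bus BusRd Flush; mem=26
  op15 P1: load  L2 → I/M on L2; bus (none); mem=80
  op16 P0: load  L3 → S/S on L3; bus (none); mem=26
  op17 P0: store L2 := 32 → M/I on L2; bus BusRdX Flush; mem=60
  op18 P1: load  L3 → S/S on L3; bus (none); mem=26
  op19 P0: store L2 := 76 → M/I on L2; bus (none); mem=60
  op20 P0: load  L2 → M/I on L2; bus (none); mem=60
  op21 P1: load  L4 → I/M on L4; bus (none); mem=18
  op22 P1: store L0 := 13 → I/M on L0; bus BusRdX; mem=30
  op23 P0: store L3 := 55 → M/I on L3; bus BusRdX; mem=26

state = I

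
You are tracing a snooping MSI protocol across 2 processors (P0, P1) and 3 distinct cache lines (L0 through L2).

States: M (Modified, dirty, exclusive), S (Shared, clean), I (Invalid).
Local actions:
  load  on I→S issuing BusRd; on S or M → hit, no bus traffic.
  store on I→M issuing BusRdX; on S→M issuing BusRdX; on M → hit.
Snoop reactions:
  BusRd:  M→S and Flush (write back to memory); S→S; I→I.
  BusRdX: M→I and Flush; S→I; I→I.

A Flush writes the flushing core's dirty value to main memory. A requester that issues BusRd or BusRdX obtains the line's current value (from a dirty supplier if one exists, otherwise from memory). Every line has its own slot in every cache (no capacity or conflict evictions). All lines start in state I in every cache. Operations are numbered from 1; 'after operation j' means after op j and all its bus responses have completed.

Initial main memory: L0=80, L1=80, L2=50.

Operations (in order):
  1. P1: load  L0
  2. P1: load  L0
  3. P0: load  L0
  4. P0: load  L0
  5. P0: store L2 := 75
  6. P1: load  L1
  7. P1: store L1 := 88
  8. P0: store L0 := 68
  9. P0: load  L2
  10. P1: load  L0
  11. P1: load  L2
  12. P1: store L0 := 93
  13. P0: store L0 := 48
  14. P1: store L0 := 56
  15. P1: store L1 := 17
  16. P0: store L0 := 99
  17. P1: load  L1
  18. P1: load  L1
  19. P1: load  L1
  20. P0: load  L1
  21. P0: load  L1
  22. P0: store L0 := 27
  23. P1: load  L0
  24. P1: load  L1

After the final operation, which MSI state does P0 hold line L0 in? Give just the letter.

state = S

step 1: P1: load  L0  ⟶  IS  (L0)  txn=BusRd  M[L0]=80
step 2: P1: load  L0  ⟶  IS  (L0)  txn=∅  M[L0]=80
step 3: P0: load  L0  ⟶  SS  (L0)  txn=BusRd  M[L0]=80
step 4: P0: load  L0  ⟶  SS  (L0)  txn=∅  M[L0]=80
step 5: P0: store L2 := 75  ⟶  MI  (L2)  txn=BusRdX  M[L2]=50
step 6: P1: load  L1  ⟶  IS  (L1)  txn=BusRd  M[L1]=80
step 7: P1: store L1 := 88  ⟶  IM  (L1)  txn=BusRdX  M[L1]=80
step 8: P0: store L0 := 68  ⟶  MI  (L0)  txn=BusRdX  M[L0]=80
step 9: P0: load  L2  ⟶  MI  (L2)  txn=∅  M[L2]=50
step 10: P1: load  L0  ⟶  SS  (L0)  txn=BusRd+Flush  M[L0]=68
step 11: P1: load  L2  ⟶  SS  (L2)  txn=BusRd+Flush  M[L2]=75
step 12: P1: store L0 := 93  ⟶  IM  (L0)  txn=BusRdX  M[L0]=68
step 13: P0: store L0 := 48  ⟶  MI  (L0)  txn=BusRdX+Flush  M[L0]=93
step 14: P1: store L0 := 56  ⟶  IM  (L0)  txn=BusRdX+Flush  M[L0]=48
step 15: P1: store L1 := 17  ⟶  IM  (L1)  txn=∅  M[L1]=80
step 16: P0: store L0 := 99  ⟶  MI  (L0)  txn=BusRdX+Flush  M[L0]=56
step 17: P1: load  L1  ⟶  IM  (L1)  txn=∅  M[L1]=80
step 18: P1: load  L1  ⟶  IM  (L1)  txn=∅  M[L1]=80
step 19: P1: load  L1  ⟶  IM  (L1)  txn=∅  M[L1]=80
step 20: P0: load  L1  ⟶  SS  (L1)  txn=BusRd+Flush  M[L1]=17
step 21: P0: load  L1  ⟶  SS  (L1)  txn=∅  M[L1]=17
step 22: P0: store L0 := 27  ⟶  MI  (L0)  txn=∅  M[L0]=56
step 23: P1: load  L0  ⟶  SS  (L0)  txn=BusRd+Flush  M[L0]=27
step 24: P1: load  L1  ⟶  SS  (L1)  txn=∅  M[L1]=17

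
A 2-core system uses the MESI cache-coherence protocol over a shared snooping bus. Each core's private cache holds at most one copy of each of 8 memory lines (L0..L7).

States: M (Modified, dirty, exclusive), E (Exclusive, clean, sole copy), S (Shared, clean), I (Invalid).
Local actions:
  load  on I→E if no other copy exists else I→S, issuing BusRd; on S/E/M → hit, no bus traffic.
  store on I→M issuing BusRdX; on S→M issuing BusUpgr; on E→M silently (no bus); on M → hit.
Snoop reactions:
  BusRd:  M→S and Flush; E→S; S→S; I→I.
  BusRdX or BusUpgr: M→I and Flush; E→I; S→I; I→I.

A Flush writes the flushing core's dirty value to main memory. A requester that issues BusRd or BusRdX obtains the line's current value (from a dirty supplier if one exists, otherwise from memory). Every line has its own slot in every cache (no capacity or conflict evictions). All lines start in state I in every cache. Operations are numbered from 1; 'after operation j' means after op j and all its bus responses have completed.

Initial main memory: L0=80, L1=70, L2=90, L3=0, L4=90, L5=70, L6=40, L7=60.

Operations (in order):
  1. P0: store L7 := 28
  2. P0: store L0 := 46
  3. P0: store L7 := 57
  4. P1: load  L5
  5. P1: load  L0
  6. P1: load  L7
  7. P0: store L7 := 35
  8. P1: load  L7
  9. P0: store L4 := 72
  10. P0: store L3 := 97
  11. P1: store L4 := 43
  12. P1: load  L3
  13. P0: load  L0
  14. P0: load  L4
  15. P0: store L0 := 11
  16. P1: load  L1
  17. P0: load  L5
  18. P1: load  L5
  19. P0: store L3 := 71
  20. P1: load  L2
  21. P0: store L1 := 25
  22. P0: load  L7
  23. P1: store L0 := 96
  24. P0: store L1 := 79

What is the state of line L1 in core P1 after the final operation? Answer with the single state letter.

step 1: P0: store L7 := 28  ⟶  MI  (L7)  txn=BusRdX  M[L7]=60
step 2: P0: store L0 := 46  ⟶  MI  (L0)  txn=BusRdX  M[L0]=80
step 3: P0: store L7 := 57  ⟶  MI  (L7)  txn=∅  M[L7]=60
step 4: P1: load  L5  ⟶  IE  (L5)  txn=BusRd  M[L5]=70
step 5: P1: load  L0  ⟶  SS  (L0)  txn=BusRd+Flush  M[L0]=46
step 6: P1: load  L7  ⟶  SS  (L7)  txn=BusRd+Flush  M[L7]=57
step 7: P0: store L7 := 35  ⟶  MI  (L7)  txn=BusUpgr  M[L7]=57
step 8: P1: load  L7  ⟶  SS  (L7)  txn=BusRd+Flush  M[L7]=35
step 9: P0: store L4 := 72  ⟶  MI  (L4)  txn=BusRdX  M[L4]=90
step 10: P0: store L3 := 97  ⟶  MI  (L3)  txn=BusRdX  M[L3]=0
step 11: P1: store L4 := 43  ⟶  IM  (L4)  txn=BusRdX+Flush  M[L4]=72
step 12: P1: load  L3  ⟶  SS  (L3)  txn=BusRd+Flush  M[L3]=97
step 13: P0: load  L0  ⟶  SS  (L0)  txn=∅  M[L0]=46
step 14: P0: load  L4  ⟶  SS  (L4)  txn=BusRd+Flush  M[L4]=43
step 15: P0: store L0 := 11  ⟶  MI  (L0)  txn=BusUpgr  M[L0]=46
step 16: P1: load  L1  ⟶  IE  (L1)  txn=BusRd  M[L1]=70
step 17: P0: load  L5  ⟶  SS  (L5)  txn=BusRd  M[L5]=70
step 18: P1: load  L5  ⟶  SS  (L5)  txn=∅  M[L5]=70
step 19: P0: store L3 := 71  ⟶  MI  (L3)  txn=BusUpgr  M[L3]=97
step 20: P1: load  L2  ⟶  IE  (L2)  txn=BusRd  M[L2]=90
step 21: P0: store L1 := 25  ⟶  MI  (L1)  txn=BusRdX  M[L1]=70
step 22: P0: load  L7  ⟶  SS  (L7)  txn=∅  M[L7]=35
step 23: P1: store L0 := 96  ⟶  IM  (L0)  txn=BusRdX+Flush  M[L0]=11
step 24: P0: store L1 := 79  ⟶  MI  (L1)  txn=∅  M[L1]=70

state = I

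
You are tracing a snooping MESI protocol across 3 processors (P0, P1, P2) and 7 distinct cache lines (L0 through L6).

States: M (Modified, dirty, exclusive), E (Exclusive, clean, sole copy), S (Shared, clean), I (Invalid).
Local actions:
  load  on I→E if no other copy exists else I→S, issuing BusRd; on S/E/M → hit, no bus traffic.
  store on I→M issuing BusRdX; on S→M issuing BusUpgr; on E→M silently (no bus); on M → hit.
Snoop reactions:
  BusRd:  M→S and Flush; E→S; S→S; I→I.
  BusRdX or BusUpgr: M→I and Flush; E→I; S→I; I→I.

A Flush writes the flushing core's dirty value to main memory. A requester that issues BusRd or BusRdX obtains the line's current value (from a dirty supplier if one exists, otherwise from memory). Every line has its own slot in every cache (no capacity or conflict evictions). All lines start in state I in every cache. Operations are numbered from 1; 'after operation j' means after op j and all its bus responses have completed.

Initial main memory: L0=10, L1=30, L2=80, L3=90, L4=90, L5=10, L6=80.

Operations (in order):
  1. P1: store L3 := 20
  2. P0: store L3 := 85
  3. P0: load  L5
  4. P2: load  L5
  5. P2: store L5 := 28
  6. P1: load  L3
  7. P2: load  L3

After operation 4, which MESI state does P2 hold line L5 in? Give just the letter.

state = S

1. P1: store L3 := 20  bus=[BusRdX]  L3: P0=I P1=M P2=I  mem[L3]=90
2. P0: store L3 := 85  bus=[BusRdX,Flush]  L3: P0=M P1=I P2=I  mem[L3]=20
3. P0: load  L5  bus=[BusRd]  L5: P0=E P1=I P2=I  mem[L5]=10
4. P2: load  L5  bus=[BusRd]  L5: P0=S P1=I P2=S  mem[L5]=10
5. P2: store L5 := 28  bus=[BusUpgr]  L5: P0=I P1=I P2=M  mem[L5]=10
6. P1: load  L3  bus=[BusRd,Flush]  L3: P0=S P1=S P2=I  mem[L3]=85
7. P2: load  L3  bus=[BusRd]  L3: P0=S P1=S P2=S  mem[L3]=85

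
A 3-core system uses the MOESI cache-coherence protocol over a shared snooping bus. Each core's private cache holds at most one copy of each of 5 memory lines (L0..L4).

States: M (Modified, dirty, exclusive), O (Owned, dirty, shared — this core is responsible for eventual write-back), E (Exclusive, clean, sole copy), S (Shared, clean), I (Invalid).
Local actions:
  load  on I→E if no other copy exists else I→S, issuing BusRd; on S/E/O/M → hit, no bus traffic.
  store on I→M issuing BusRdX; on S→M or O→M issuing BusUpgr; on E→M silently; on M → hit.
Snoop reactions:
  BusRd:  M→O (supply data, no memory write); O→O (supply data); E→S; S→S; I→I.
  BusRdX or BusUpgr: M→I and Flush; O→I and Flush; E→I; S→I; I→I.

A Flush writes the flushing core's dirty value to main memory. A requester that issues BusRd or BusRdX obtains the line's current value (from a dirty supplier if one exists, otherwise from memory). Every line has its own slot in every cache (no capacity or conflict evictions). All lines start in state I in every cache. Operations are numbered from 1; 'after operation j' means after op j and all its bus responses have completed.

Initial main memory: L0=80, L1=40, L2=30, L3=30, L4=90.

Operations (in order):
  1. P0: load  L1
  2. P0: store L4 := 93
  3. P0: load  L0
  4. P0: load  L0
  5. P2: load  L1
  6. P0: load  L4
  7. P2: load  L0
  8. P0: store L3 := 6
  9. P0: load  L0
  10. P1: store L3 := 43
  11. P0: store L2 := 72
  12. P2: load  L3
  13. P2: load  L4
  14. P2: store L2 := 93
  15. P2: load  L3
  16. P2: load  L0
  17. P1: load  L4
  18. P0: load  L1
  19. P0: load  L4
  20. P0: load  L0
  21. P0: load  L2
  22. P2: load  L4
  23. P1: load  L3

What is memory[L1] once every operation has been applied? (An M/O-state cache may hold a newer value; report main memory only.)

step 1: P0: load  L1  ⟶  EII  (L1)  txn=BusRd  M[L1]=40
step 2: P0: store L4 := 93  ⟶  MII  (L4)  txn=BusRdX  M[L4]=90
step 3: P0: load  L0  ⟶  EII  (L0)  txn=BusRd  M[L0]=80
step 4: P0: load  L0  ⟶  EII  (L0)  txn=∅  M[L0]=80
step 5: P2: load  L1  ⟶  SIS  (L1)  txn=BusRd  M[L1]=40
step 6: P0: load  L4  ⟶  MII  (L4)  txn=∅  M[L4]=90
step 7: P2: load  L0  ⟶  SIS  (L0)  txn=BusRd  M[L0]=80
step 8: P0: store L3 := 6  ⟶  MII  (L3)  txn=BusRdX  M[L3]=30
step 9: P0: load  L0  ⟶  SIS  (L0)  txn=∅  M[L0]=80
step 10: P1: store L3 := 43  ⟶  IMI  (L3)  txn=BusRdX+Flush  M[L3]=6
step 11: P0: store L2 := 72  ⟶  MII  (L2)  txn=BusRdX  M[L2]=30
step 12: P2: load  L3  ⟶  IOS  (L3)  txn=BusRd  M[L3]=6
step 13: P2: load  L4  ⟶  OIS  (L4)  txn=BusRd  M[L4]=90
step 14: P2: store L2 := 93  ⟶  IIM  (L2)  txn=BusRdX+Flush  M[L2]=72
step 15: P2: load  L3  ⟶  IOS  (L3)  txn=∅  M[L3]=6
step 16: P2: load  L0  ⟶  SIS  (L0)  txn=∅  M[L0]=80
step 17: P1: load  L4  ⟶  OSS  (L4)  txn=BusRd  M[L4]=90
step 18: P0: load  L1  ⟶  SIS  (L1)  txn=∅  M[L1]=40
step 19: P0: load  L4  ⟶  OSS  (L4)  txn=∅  M[L4]=90
step 20: P0: load  L0  ⟶  SIS  (L0)  txn=∅  M[L0]=80
step 21: P0: load  L2  ⟶  SIO  (L2)  txn=BusRd  M[L2]=72
step 22: P2: load  L4  ⟶  OSS  (L4)  txn=∅  M[L4]=90
step 23: P1: load  L3  ⟶  IOS  (L3)  txn=∅  M[L3]=6

memory[L1] = 40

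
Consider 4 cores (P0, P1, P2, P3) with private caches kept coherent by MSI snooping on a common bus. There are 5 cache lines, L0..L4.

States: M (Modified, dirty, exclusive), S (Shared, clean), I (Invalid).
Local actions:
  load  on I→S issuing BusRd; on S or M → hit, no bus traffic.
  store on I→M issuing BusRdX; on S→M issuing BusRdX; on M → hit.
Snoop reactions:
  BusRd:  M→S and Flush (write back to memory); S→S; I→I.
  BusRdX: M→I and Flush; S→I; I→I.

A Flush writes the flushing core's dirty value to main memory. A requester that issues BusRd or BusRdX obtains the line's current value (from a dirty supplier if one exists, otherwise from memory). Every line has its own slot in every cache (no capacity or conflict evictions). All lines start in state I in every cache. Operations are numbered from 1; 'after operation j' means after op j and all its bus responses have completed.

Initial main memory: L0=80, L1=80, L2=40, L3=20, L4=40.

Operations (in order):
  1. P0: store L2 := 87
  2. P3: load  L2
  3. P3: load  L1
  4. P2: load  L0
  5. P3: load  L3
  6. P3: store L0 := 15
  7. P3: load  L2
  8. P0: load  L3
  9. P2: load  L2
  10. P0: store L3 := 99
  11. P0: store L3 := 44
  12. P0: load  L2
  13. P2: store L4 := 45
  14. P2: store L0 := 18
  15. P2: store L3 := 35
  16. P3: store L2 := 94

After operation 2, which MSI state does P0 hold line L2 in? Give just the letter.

  op1 P0: store L2 := 87 → M/I/I/I on L2; bus BusRdX; mem=40
  op2 P3: load  L2 → S/I/I/S on L2; bus BusRd Flush; mem=87
  op3 P3: load  L1 → I/I/I/S on L1; bus BusRd; mem=80
  op4 P2: load  L0 → I/I/S/I on L0; bus BusRd; mem=80
  op5 P3: load  L3 → I/I/I/S on L3; bus BusRd; mem=20
  op6 P3: store L0 := 15 → I/I/I/M on L0; bus BusRdX; mem=80
  op7 P3: load  L2 → S/I/I/S on L2; bus (none); mem=87
  op8 P0: load  L3 → S/I/I/S on L3; bus BusRd; mem=20
  op9 P2: load  L2 → S/I/S/S on L2; bus BusRd; mem=87
  op10 P0: store L3 := 99 → M/I/I/I on L3; bus BusRdX; mem=20
  op11 P0: store L3 := 44 → M/I/I/I on L3; bus (none); mem=20
  op12 P0: load  L2 → S/I/S/S on L2; bus (none); mem=87
  op13 P2: store L4 := 45 → I/I/M/I on L4; bus BusRdX; mem=40
  op14 P2: store L0 := 18 → I/I/M/I on L0; bus BusRdX Flush; mem=15
  op15 P2: store L3 := 35 → I/I/M/I on L3; bus BusRdX Flush; mem=44
  op16 P3: store L2 := 94 → I/I/I/M on L2; bus BusRdX; mem=87

state = S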